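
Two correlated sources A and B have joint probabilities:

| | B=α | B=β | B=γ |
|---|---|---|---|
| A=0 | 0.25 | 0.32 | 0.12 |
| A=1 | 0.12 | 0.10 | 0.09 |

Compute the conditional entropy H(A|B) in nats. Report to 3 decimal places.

0.607 nats

Marginals: p(A) = (0.6900, 0.3100), p(B) = (0.3700, 0.4200, 0.2100).
H(A|B) = Σ p(B) · H(A|B=·).
  B=α: p=0.3700, H(A|B=α) = 0.6301
  B=β: p=0.4200, H(A|B=β) = 0.5489
  B=γ: p=0.2100, H(A|B=γ) = 0.6829
Weighted sum = 0.607 nats.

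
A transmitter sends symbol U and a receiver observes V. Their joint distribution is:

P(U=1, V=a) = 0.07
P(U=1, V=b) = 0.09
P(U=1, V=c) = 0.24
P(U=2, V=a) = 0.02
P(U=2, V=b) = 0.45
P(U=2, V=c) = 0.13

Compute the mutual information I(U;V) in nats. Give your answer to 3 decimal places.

Marginals: p(U) = (0.4000, 0.6000), p(V) = (0.0900, 0.5400, 0.3700).
I(U;V) = H(U) + H(V) − H(U,V).
H(U) = 0.6730, H(V) = 0.9173, H(U,V) = 1.4482.
I(U;V) = 0.6730 + 0.9173 − 1.4482 = 0.142 nats.

0.142 nats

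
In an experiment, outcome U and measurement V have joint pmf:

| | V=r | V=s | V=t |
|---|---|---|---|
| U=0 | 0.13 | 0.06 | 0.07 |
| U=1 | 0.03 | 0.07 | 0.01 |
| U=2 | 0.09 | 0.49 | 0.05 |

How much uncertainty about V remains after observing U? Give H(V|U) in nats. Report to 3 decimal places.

0.789 nats

Marginals: p(U) = (0.2600, 0.1100, 0.6300), p(V) = (0.2500, 0.6200, 0.1300).
H(V|U) = Σ p(U) · H(V|U=·).
  U=0: p=0.2600, H(V|U=0) = 1.0382
  U=1: p=0.1100, H(V|U=1) = 0.8600
  U=2: p=0.6300, H(V|U=2) = 0.6745
Weighted sum = 0.789 nats.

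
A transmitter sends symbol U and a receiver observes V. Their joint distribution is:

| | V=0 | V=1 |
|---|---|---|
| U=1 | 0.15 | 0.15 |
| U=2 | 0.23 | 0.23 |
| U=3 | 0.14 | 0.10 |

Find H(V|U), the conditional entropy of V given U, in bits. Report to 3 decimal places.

0.995 bits

Chain rule: H(V|U) = H(U,V) − H(U).
Marginals: p(U) = (0.3000, 0.4600, 0.2400), p(V) = (0.5200, 0.4800).
H(U,V) = 2.5257 bits; H(U) = 1.5306 bits.
H(V|U) = 2.5257 − 1.5306 = 0.995 bits.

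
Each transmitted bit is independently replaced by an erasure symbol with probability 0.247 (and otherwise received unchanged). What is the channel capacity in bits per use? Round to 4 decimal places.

0.7530 bits

Binary erasure channel: capacity C = 1 − ε.
C = 1 − 0.247 = 0.7530 bits per channel use.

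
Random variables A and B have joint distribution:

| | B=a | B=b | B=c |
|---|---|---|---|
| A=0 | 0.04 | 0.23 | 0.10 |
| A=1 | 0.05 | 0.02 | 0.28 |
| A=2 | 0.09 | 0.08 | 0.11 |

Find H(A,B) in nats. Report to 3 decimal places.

1.943 nats

H(A,B) = −Σ p(x,y)·ln p(x,y) over all 9 cells.
  cell (0,a): −0.04·ln0.04 = 0.1288
  cell (0,b): −0.23·ln0.23 = 0.3380
  cell (0,c): −0.10·ln0.10 = 0.2303
  cell (1,a): −0.05·ln0.05 = 0.1498
  cell (1,b): −0.02·ln0.02 = 0.0782
  cell (1,c): −0.28·ln0.28 = 0.3564
  cell (2,a): −0.09·ln0.09 = 0.2167
  cell (2,b): −0.08·ln0.08 = 0.2021
  cell (2,c): −0.11·ln0.11 = 0.2428
Sum = 1.943 nats.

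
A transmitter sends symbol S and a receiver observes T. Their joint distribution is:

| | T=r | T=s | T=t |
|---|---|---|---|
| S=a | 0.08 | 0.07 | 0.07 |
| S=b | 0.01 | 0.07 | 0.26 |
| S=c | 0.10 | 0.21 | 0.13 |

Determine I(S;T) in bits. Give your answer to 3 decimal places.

Marginals: p(S) = (0.2200, 0.3400, 0.4400), p(T) = (0.1900, 0.3500, 0.4600).
I(S;T) = H(S) + H(T) − H(S,T).
H(S) = 1.5309, H(T) = 1.5007, H(S,T) = 2.8566.
I(S;T) = 1.5309 + 1.5007 − 2.8566 = 0.175 bits.

0.175 bits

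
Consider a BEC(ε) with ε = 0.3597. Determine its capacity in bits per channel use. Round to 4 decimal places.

0.6403 bits

Binary erasure channel: capacity C = 1 − ε.
C = 1 − 0.3597 = 0.6403 bits per channel use.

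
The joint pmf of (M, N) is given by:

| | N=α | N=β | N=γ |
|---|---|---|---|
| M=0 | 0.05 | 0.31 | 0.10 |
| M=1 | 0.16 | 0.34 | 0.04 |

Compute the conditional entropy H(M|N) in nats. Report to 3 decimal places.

Marginals: p(M) = (0.4600, 0.5400), p(N) = (0.2100, 0.6500, 0.1400).
H(M|N) = Σ p(N) · H(M|N=·).
  N=α: p=0.2100, H(M|N=α) = 0.5489
  N=β: p=0.6500, H(M|N=β) = 0.6921
  N=γ: p=0.1400, H(M|N=γ) = 0.5983
Weighted sum = 0.649 nats.

0.649 nats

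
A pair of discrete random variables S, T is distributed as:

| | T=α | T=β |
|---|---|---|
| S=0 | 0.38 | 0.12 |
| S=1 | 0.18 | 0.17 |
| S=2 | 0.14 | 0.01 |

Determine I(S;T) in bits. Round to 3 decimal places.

0.081 bits

Marginals: p(S) = (0.5000, 0.3500, 0.1500), p(T) = (0.7000, 0.3000).
I(S;T) = H(S) + H(T) − H(S,T).
H(S) = 1.4406, H(T) = 0.8813, H(S,T) = 2.2410.
I(S;T) = 1.4406 + 0.8813 − 2.2410 = 0.081 bits.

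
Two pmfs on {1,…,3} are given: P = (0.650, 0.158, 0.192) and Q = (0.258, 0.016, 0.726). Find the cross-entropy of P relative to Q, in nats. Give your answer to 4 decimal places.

1.5955 nats

H(P,Q) = −Σ p·ln q.
  −0.650·ln(0.258) = 0.88062
  −0.158·ln(0.016) = 0.65336
  −0.192·ln(0.726) = 0.06148
H(P,Q) = 1.5955 nats.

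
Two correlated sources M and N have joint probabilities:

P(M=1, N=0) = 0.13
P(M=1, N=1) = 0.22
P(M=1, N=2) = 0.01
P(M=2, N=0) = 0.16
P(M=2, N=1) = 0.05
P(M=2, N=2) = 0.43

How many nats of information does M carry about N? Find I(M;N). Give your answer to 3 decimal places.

Marginals: p(M) = (0.3600, 0.6400), p(N) = (0.2900, 0.2700, 0.4400).
I(M;N) = H(M) + H(N) − H(M,N).
H(M) = 0.6534, H(N) = 1.0737, H(M,N) = 1.4503.
I(M;N) = 0.6534 + 1.0737 − 1.4503 = 0.277 nats.

0.277 nats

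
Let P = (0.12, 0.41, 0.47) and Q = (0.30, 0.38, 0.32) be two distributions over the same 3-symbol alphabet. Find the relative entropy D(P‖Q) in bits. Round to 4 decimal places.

D(P‖Q) = Σ p·log₂(p/q).
  0.12·log₂(0.12/0.30) = -0.15863
  0.41·log₂(0.41/0.38) = 0.04495
  0.47·log₂(0.47/0.32) = 0.26066
D(P‖Q) = 0.1470 bits.

0.1470 bits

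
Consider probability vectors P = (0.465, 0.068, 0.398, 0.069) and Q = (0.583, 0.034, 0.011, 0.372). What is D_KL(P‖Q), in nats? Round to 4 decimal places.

1.2540 nats

D(P‖Q) = Σ p·ln(p/q).
  0.465·ln(0.465/0.583) = -0.10516
  0.068·ln(0.068/0.034) = 0.04713
  0.398·ln(0.398/0.011) = 1.42825
  0.069·ln(0.069/0.372) = -0.11625
D(P‖Q) = 1.2540 nats.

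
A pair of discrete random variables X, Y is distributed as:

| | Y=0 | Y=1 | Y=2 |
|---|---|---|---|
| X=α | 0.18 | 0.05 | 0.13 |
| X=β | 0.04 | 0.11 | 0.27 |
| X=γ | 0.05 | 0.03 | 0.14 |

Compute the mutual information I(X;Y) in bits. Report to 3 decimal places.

Marginals: p(X) = (0.3600, 0.4200, 0.2200), p(Y) = (0.2700, 0.1900, 0.5400).
I(X;Y) = Σ p(x,y)·log₂[p(x,y)/(p(x)p(y))].
  (α,0): 0.18·log₂(1.8519) = 0.1600
  (α,1): 0.05·log₂(0.7310) = -0.0226
  (α,2): 0.13·log₂(0.6687) = -0.0755
  (β,0): 0.04·log₂(0.3527) = -0.0601
  (β,1): 0.11·log₂(1.3784) = 0.0509
  (β,2): 0.27·log₂(1.1905) = 0.0679
  (γ,0): 0.05·log₂(0.8418) = -0.0124
  (γ,1): 0.03·log₂(0.7177) = -0.0144
  (γ,2): 0.14·log₂(1.1785) = 0.0332
Sum = 0.127 bits.

0.127 bits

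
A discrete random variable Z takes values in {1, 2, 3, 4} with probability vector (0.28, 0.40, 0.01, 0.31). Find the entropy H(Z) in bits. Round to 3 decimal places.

H(Z) = −Σ p·log₂ p.
  −(0.28)·log₂(0.28) = 0.5142
  −(0.40)·log₂(0.40) = 0.5288
  −(0.01)·log₂(0.01) = 0.0664
  −(0.31)·log₂(0.31) = 0.5238
Sum: 0.5142 + 0.5288 + 0.0664 + 0.5238 = 1.633 bits.

1.633 bits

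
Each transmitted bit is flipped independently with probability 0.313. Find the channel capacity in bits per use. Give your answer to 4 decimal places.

0.1034 bits

Binary symmetric channel: C = 1 − h₂(ε) where h₂ is the binary entropy function.
h₂(0.313) = −0.313·log₂0.313 − 0.687·log₂0.687 = 0.8966.
C = 1 − 0.8966 = 0.1034 bits per channel use.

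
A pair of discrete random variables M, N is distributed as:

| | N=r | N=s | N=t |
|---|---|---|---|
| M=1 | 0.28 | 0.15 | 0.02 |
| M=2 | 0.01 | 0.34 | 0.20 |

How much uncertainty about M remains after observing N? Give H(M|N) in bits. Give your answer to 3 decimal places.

0.595 bits

Chain rule: H(M|N) = H(M,N) − H(N).
Marginals: p(M) = (0.4500, 0.5500), p(N) = (0.2900, 0.4900, 0.2200).
H(M,N) = 2.0976 bits; H(N) = 1.5028 bits.
H(M|N) = 2.0976 − 1.5028 = 0.595 bits.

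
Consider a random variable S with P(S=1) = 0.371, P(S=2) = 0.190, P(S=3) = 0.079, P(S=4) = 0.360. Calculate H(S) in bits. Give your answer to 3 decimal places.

H(S) = −Σ p·log₂ p.
  −(0.371)·log₂(0.371) = 0.5307
  −(0.190)·log₂(0.190) = 0.4552
  −(0.079)·log₂(0.079) = 0.2893
  −(0.360)·log₂(0.360) = 0.5306
Sum: 0.5307 + 0.4552 + 0.2893 + 0.5306 = 1.806 bits.

1.806 bits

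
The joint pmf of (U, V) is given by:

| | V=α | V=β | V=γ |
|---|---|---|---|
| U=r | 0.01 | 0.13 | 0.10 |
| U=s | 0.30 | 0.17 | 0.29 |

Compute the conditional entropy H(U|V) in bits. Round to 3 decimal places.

0.680 bits

Chain rule: H(U|V) = H(U,V) − H(V).
Marginals: p(U) = (0.2400, 0.7600), p(V) = (0.3100, 0.3000, 0.3900).
H(U,V) = 2.2549 bits; H(V) = 1.5747 bits.
H(U|V) = 2.2549 − 1.5747 = 0.680 bits.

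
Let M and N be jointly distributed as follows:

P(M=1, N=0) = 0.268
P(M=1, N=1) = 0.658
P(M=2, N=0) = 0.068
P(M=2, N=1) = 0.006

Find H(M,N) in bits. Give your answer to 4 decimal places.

H(M,N) = −Σ p(x,y)·log₂ p(x,y) over all 4 cells.
  cell (1,0): −0.268·log₂0.268 = 0.50912
  cell (1,1): −0.658·log₂0.658 = 0.39733
  cell (2,0): −0.068·log₂0.068 = 0.26373
  cell (2,1): −0.006·log₂0.006 = 0.04428
Sum = 1.2145 bits.

1.2145 bits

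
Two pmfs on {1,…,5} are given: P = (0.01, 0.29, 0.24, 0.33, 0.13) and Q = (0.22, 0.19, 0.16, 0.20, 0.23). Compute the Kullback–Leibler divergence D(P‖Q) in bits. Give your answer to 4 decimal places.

D(P‖Q) = Σ p·log₂(p/q).
  0.01·log₂(0.01/0.22) = -0.04459
  0.29·log₂(0.29/0.19) = 0.17692
  0.24·log₂(0.24/0.16) = 0.14039
  0.33·log₂(0.33/0.20) = 0.23841
  0.13·log₂(0.13/0.23) = -0.10701
D(P‖Q) = 0.4041 bits.

0.4041 bits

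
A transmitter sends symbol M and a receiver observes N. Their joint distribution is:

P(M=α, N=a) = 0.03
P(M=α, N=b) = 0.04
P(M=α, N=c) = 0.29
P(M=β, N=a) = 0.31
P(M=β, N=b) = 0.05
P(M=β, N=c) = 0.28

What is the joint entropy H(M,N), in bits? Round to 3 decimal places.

H(M,N) = −Σ p(x,y)·log₂ p(x,y) over all 6 cells.
  cell (α,a): −0.03·log₂0.03 = 0.1518
  cell (α,b): −0.04·log₂0.04 = 0.1858
  cell (α,c): −0.29·log₂0.29 = 0.5179
  cell (β,a): −0.31·log₂0.31 = 0.5238
  cell (β,b): −0.05·log₂0.05 = 0.2161
  cell (β,c): −0.28·log₂0.28 = 0.5142
Sum = 2.110 bits.

2.110 bits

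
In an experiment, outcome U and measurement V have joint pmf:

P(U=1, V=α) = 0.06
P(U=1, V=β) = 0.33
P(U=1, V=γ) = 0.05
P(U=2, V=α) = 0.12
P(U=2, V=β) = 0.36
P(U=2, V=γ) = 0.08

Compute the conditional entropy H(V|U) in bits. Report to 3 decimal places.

Chain rule: H(V|U) = H(U,V) − H(U).
Marginals: p(U) = (0.4400, 0.5600), p(V) = (0.1800, 0.6900, 0.1300).
H(U,V) = 2.1766 bits; H(U) = 0.9896 bits.
H(V|U) = 2.1766 − 0.9896 = 1.187 bits.

1.187 bits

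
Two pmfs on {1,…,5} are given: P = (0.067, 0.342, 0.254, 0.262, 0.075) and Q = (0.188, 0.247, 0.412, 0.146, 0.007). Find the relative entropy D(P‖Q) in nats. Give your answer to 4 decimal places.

0.2504 nats

D(P‖Q) = Σ p·ln(p/q).
  0.067·ln(0.067/0.188) = -0.06913
  0.342·ln(0.342/0.247) = 0.11129
  0.254·ln(0.254/0.412) = -0.12286
  0.262·ln(0.262/0.146) = 0.15320
  0.075·ln(0.075/0.007) = 0.17787
D(P‖Q) = 0.2504 nats.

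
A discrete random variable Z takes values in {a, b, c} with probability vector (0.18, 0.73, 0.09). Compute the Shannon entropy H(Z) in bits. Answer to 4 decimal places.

H(Z) = −Σ p·log₂ p.
  −(0.18)·log₂(0.18) = 0.44531
  −(0.73)·log₂(0.73) = 0.33144
  −(0.09)·log₂(0.09) = 0.31265
Sum: 0.44531 + 0.33144 + 0.31265 = 1.0894 bits.

1.0894 bits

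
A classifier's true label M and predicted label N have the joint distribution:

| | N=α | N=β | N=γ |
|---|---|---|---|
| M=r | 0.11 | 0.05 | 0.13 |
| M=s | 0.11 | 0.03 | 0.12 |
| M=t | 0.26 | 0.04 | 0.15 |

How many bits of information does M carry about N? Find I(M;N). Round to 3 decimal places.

Marginals: p(M) = (0.2900, 0.2600, 0.4500), p(N) = (0.4800, 0.1200, 0.4000).
I(M;N) = H(M) + H(N) − H(M,N).
H(M) = 1.5416, H(N) = 1.4041, H(M,N) = 2.9197.
I(M;N) = 1.5416 + 1.4041 − 2.9197 = 0.026 bits.

0.026 bits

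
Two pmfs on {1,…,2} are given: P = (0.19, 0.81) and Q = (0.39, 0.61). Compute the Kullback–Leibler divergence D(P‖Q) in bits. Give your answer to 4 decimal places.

D(P‖Q) = Σ p·log₂(p/q).
  0.19·log₂(0.19/0.39) = -0.19712
  0.81·log₂(0.81/0.61) = 0.33138
D(P‖Q) = 0.1343 bits.

0.1343 bits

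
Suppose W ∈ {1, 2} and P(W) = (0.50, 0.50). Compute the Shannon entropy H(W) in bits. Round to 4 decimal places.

1.0000 bits

H(W) = −Σ p·log₂ p.
  −(0.50)·log₂(0.50) = 0.50000
  −(0.50)·log₂(0.50) = 0.50000
Sum: 0.50000 + 0.50000 = 1.0000 bits.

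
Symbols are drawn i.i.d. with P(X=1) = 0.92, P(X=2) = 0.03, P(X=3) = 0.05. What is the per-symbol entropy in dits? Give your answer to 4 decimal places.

H(X) = −Σ p·log₁₀ p.
  −(0.92)·log₁₀(0.92) = 0.03332
  −(0.03)·log₁₀(0.03) = 0.04569
  −(0.05)·log₁₀(0.05) = 0.06505
Sum: 0.03332 + 0.04569 + 0.06505 = 0.1441 dits.

0.1441 dits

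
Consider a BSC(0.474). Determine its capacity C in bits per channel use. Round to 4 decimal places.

0.0020 bits

Binary symmetric channel: C = 1 − h₂(ε) where h₂ is the binary entropy function.
h₂(0.474) = −0.474·log₂0.474 − 0.526·log₂0.526 = 0.9980.
C = 1 − 0.9980 = 0.0020 bits per channel use.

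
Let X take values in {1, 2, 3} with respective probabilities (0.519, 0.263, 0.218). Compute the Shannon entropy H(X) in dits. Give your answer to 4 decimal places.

0.4446 dits

H(X) = −Σ p·log₁₀ p.
  −(0.519)·log₁₀(0.519) = 0.14783
  −(0.263)·log₁₀(0.263) = 0.15255
  −(0.218)·log₁₀(0.218) = 0.14422
Sum: 0.14783 + 0.15255 + 0.14422 = 0.4446 dits.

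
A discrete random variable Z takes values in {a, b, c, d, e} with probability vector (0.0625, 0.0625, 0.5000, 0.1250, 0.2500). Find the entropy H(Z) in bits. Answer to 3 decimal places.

H(Z) = −Σ p·log₂ p.
  −(0.0625)·log₂(0.0625) = 0.2500
  −(0.0625)·log₂(0.0625) = 0.2500
  −(0.5000)·log₂(0.5000) = 0.5000
  −(0.1250)·log₂(0.1250) = 0.3750
  −(0.2500)·log₂(0.2500) = 0.5000
Sum: 0.2500 + 0.2500 + 0.5000 + 0.3750 + 0.5000 = 1.875 bits.

1.875 bits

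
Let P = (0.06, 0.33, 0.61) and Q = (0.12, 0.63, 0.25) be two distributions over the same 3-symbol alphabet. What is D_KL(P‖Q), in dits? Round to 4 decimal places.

0.1256 dits

D(P‖Q) = Σ p·log₁₀(p/q).
  0.06·log₁₀(0.06/0.12) = -0.01806
  0.33·log₁₀(0.33/0.63) = -0.09267
  0.61·log₁₀(0.61/0.25) = 0.23631
D(P‖Q) = 0.1256 dits.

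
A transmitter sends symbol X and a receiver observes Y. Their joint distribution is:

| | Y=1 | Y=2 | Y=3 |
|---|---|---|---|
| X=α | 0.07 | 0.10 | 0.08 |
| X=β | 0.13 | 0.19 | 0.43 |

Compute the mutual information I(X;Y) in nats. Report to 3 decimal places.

0.024 nats

Marginals: p(X) = (0.2500, 0.7500), p(Y) = (0.2000, 0.2900, 0.5100).
I(X;Y) = H(X) + H(Y) − H(X,Y).
H(X) = 0.5623, H(Y) = 1.0243, H(X,Y) = 1.5621.
I(X;Y) = 0.5623 + 1.0243 − 1.5621 = 0.024 nats.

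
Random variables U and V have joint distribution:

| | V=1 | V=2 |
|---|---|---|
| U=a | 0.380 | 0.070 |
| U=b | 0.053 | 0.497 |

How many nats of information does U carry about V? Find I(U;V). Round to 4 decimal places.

Marginals: p(U) = (0.4500, 0.5500), p(V) = (0.4330, 0.5670).
I(U;V) = Σ p(x,y)·ln[p(x,y)/(p(x)p(y))].
  (a,1): 0.380·ln(1.9502) = 0.25382
  (a,2): 0.070·ln(0.2743) = -0.09053
  (b,1): 0.053·ln(0.2225) = -0.07964
  (b,2): 0.497·ln(1.5937) = 0.23164
Sum = 0.3153 nats.

0.3153 nats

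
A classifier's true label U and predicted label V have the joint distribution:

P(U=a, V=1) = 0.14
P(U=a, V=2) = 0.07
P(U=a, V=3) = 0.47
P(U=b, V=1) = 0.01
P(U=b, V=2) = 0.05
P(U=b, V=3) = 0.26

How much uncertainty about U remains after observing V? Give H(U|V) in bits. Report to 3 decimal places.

0.856 bits

Marginals: p(U) = (0.6800, 0.3200), p(V) = (0.1500, 0.1200, 0.7300).
H(U|V) = Σ p(V) · H(U|V=·).
  V=1: p=0.1500, H(U|V=1) = 0.3534
  V=2: p=0.1200, H(U|V=2) = 0.9799
  V=3: p=0.7300, H(U|V=3) = 0.9395
Weighted sum = 0.856 bits.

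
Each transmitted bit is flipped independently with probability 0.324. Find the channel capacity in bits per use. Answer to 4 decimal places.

Binary symmetric channel: C = 1 − h₂(ε) where h₂ is the binary entropy function.
h₂(0.324) = −0.324·log₂0.324 − 0.676·log₂0.676 = 0.9087.
C = 1 − 0.9087 = 0.0913 bits per channel use.

0.0913 bits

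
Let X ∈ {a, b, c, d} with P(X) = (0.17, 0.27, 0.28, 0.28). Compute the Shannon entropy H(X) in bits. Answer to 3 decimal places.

H(X) = −Σ p·log₂ p.
  −(0.17)·log₂(0.17) = 0.4346
  −(0.27)·log₂(0.27) = 0.5100
  −(0.28)·log₂(0.28) = 0.5142
  −(0.28)·log₂(0.28) = 0.5142
Sum: 0.4346 + 0.5100 + 0.5142 + 0.5142 = 1.973 bits.

1.973 bits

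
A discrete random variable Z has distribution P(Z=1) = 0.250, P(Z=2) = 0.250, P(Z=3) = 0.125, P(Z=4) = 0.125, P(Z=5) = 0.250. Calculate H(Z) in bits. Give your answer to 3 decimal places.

H(Z) = −Σ p·log₂ p.
  −(0.250)·log₂(0.250) = 0.5000
  −(0.250)·log₂(0.250) = 0.5000
  −(0.125)·log₂(0.125) = 0.3750
  −(0.125)·log₂(0.125) = 0.3750
  −(0.250)·log₂(0.250) = 0.5000
Sum: 0.5000 + 0.5000 + 0.3750 + 0.3750 + 0.5000 = 2.250 bits.

2.250 bits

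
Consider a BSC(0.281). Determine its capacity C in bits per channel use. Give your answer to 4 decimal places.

Binary symmetric channel: C = 1 − h₂(ε) where h₂ is the binary entropy function.
h₂(0.281) = −0.281·log₂0.281 − 0.719·log₂0.719 = 0.8568.
C = 1 − 0.8568 = 0.1432 bits per channel use.

0.1432 bits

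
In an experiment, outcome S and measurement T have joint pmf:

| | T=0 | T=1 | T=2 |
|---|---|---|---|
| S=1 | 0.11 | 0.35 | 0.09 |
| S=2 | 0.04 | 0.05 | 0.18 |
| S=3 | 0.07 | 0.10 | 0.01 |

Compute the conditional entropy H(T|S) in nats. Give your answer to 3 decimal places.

0.886 nats

Marginals: p(S) = (0.5500, 0.2700, 0.1800), p(T) = (0.2200, 0.5000, 0.2800).
H(T|S) = Σ p(S) · H(T|S=·).
  S=1: p=0.5500, H(T|S=1) = 0.9057
  S=2: p=0.2700, H(T|S=2) = 0.8655
  S=3: p=0.1800, H(T|S=3) = 0.8544
Weighted sum = 0.886 nats.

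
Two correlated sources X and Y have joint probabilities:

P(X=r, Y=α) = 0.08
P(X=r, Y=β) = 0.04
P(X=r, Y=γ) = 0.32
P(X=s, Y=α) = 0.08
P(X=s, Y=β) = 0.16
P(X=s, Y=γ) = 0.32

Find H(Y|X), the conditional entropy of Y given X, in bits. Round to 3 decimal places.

Marginals: p(X) = (0.4400, 0.5600), p(Y) = (0.1600, 0.2000, 0.6400).
H(Y|X) = Σ p(X) · H(Y|X=·).
  X=r: p=0.4400, H(Y|X=r) = 1.0958
  X=s: p=0.5600, H(Y|X=s) = 1.3788
Weighted sum = 1.254 bits.

1.254 bits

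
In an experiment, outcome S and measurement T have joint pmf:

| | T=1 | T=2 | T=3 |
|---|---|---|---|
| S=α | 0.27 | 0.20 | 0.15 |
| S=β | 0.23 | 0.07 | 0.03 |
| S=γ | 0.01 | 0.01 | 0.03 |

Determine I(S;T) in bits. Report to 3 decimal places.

0.076 bits

Marginals: p(S) = (0.6200, 0.3300, 0.0500), p(T) = (0.5100, 0.2800, 0.2100).
I(S;T) = Σ p(x,y)·log₂[p(x,y)/(p(x)p(y))].
  (α,1): 0.27·log₂(0.8539) = -0.0615
  (α,2): 0.20·log₂(1.1521) = 0.0408
  (α,3): 0.15·log₂(1.1521) = 0.0306
  (β,1): 0.23·log₂(1.3666) = 0.1036
  (β,2): 0.07·log₂(0.7576) = -0.0280
  (β,3): 0.03·log₂(0.4329) = -0.0362
  (γ,1): 0.01·log₂(0.3922) = -0.0135
  (γ,2): 0.01·log₂(0.7143) = -0.0049
  (γ,3): 0.03·log₂(2.8571) = 0.0454
Sum = 0.076 bits.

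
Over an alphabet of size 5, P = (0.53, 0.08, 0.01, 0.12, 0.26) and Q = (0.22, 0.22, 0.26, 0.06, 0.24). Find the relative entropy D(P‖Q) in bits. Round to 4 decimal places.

D(P‖Q) = Σ p·log₂(p/q).
  0.53·log₂(0.53/0.22) = 0.67230
  0.08·log₂(0.08/0.22) = -0.11675
  0.01·log₂(0.01/0.26) = -0.04700
  0.12·log₂(0.12/0.06) = 0.12000
  0.26·log₂(0.26/0.24) = 0.03002
D(P‖Q) = 0.6586 bits.

0.6586 bits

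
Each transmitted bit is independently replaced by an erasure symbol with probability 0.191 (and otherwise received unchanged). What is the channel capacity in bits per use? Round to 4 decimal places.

Binary erasure channel: capacity C = 1 − ε.
C = 1 − 0.191 = 0.8090 bits per channel use.

0.8090 bits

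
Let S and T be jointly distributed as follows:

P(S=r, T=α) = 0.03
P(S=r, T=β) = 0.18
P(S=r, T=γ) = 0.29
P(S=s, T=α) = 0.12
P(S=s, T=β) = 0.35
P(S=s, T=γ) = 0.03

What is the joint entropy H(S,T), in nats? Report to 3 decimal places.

H(S,T) = −Σ p(x,y)·ln p(x,y) over all 6 cells.
  cell (r,α): −0.03·ln0.03 = 0.1052
  cell (r,β): −0.18·ln0.18 = 0.3087
  cell (r,γ): −0.29·ln0.29 = 0.3590
  cell (s,α): −0.12·ln0.12 = 0.2544
  cell (s,β): −0.35·ln0.35 = 0.3674
  cell (s,γ): −0.03·ln0.03 = 0.1052
Sum = 1.500 nats.

1.500 nats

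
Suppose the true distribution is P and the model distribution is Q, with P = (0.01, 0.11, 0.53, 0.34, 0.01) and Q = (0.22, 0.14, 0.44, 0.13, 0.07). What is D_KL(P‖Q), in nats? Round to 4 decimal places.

D(P‖Q) = Σ p·ln(p/q).
  0.01·ln(0.01/0.22) = -0.03091
  0.11·ln(0.11/0.14) = -0.02653
  0.53·ln(0.53/0.44) = 0.09863
  0.34·ln(0.34/0.13) = 0.32688
  0.01·ln(0.01/0.07) = -0.01946
D(P‖Q) = 0.3486 nats.

0.3486 nats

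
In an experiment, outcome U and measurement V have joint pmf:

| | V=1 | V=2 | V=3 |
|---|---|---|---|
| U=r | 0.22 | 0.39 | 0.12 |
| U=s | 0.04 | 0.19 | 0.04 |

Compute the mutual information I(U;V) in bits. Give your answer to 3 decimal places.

Marginals: p(U) = (0.7300, 0.2700), p(V) = (0.2600, 0.5800, 0.1600).
I(U;V) = Σ p(x,y)·log₂[p(x,y)/(p(x)p(y))].
  (r,1): 0.22·log₂(1.1591) = 0.0469
  (r,2): 0.39·log₂(0.9211) = -0.0462
  (r,3): 0.12·log₂(1.0274) = 0.0047
  (s,1): 0.04·log₂(0.5698) = -0.0325
  (s,2): 0.19·log₂(1.2133) = 0.0530
  (s,3): 0.04·log₂(0.9259) = -0.0044
Sum = 0.021 bits.

0.021 bits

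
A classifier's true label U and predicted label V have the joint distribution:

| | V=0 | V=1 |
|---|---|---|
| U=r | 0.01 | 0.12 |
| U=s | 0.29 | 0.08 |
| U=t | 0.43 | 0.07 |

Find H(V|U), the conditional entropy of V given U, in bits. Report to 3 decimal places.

Chain rule: H(V|U) = H(U,V) − H(U).
Marginals: p(U) = (0.1300, 0.3700, 0.5000), p(V) = (0.7300, 0.2700).
H(U,V) = 2.0350 bits; H(U) = 1.4134 bits.
H(V|U) = 2.0350 − 1.4134 = 0.622 bits.

0.622 bits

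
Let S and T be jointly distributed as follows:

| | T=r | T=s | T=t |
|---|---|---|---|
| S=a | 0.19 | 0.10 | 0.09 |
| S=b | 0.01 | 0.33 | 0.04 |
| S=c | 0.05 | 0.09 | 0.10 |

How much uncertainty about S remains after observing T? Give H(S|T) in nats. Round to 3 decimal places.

0.875 nats

Marginals: p(S) = (0.3800, 0.3800, 0.2400), p(T) = (0.2500, 0.5200, 0.2300).
H(S|T) = Σ p(T) · H(S|T=·).
  T=r: p=0.2500, H(S|T=r) = 0.6592
  T=s: p=0.5200, H(S|T=s) = 0.9092
  T=t: p=0.2300, H(S|T=t) = 1.0335
Weighted sum = 0.875 nats.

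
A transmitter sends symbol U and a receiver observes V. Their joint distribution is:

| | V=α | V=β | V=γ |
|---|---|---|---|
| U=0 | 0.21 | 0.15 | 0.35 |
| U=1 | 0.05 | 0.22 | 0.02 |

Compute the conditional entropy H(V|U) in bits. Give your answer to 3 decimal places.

1.354 bits

Chain rule: H(V|U) = H(U,V) − H(U).
Marginals: p(U) = (0.7100, 0.2900), p(V) = (0.2600, 0.3700, 0.3700).
H(U,V) = 2.2230 bits; H(U) = 0.8687 bits.
H(V|U) = 2.2230 − 0.8687 = 1.354 bits.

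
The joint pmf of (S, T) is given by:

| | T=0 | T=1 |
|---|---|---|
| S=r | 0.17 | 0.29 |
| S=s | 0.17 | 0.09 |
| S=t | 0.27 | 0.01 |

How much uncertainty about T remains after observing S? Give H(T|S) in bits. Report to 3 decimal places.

Chain rule: H(T|S) = H(S,T) − H(S).
Marginals: p(S) = (0.4600, 0.2600, 0.2800), p(T) = (0.6100, 0.3900).
H(S,T) = 2.2762 bits; H(S) = 1.5348 bits.
H(T|S) = 2.2762 − 1.5348 = 0.741 bits.

0.741 bits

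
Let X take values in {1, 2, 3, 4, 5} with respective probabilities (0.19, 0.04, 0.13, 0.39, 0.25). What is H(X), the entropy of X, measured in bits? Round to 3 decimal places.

2.053 bits

H(X) = −Σ p·log₂ p.
  −(0.19)·log₂(0.19) = 0.4552
  −(0.04)·log₂(0.04) = 0.1858
  −(0.13)·log₂(0.13) = 0.3826
  −(0.39)·log₂(0.39) = 0.5298
  −(0.25)·log₂(0.25) = 0.5000
Sum: 0.4552 + 0.1858 + 0.3826 + 0.5298 + 0.5000 = 2.053 bits.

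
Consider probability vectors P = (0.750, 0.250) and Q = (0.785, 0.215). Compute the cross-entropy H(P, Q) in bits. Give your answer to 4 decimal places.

H(P,Q) = −Σ p·log₂ q.
  −0.750·log₂(0.785) = 0.26193
  −0.250·log₂(0.215) = 0.55440
H(P,Q) = 0.8163 bits.

0.8163 bits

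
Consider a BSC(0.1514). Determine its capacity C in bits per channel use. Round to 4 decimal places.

0.3867 bits

Binary symmetric channel: C = 1 − h₂(ε) where h₂ is the binary entropy function.
h₂(0.1514) = −0.1514·log₂0.1514 − 0.8486·log₂0.8486 = 0.6133.
C = 1 − 0.6133 = 0.3867 bits per channel use.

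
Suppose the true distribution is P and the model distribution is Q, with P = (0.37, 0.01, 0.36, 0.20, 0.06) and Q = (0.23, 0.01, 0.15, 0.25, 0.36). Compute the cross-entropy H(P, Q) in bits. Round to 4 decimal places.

2.3247 bits

H(P,Q) = −Σ p·log₂ q.
  −0.37·log₂(0.23) = 0.78451
  −0.01·log₂(0.01) = 0.06644
  −0.36·log₂(0.15) = 0.98531
  −0.20·log₂(0.25) = 0.40000
  −0.06·log₂(0.36) = 0.08844
H(P,Q) = 2.3247 bits.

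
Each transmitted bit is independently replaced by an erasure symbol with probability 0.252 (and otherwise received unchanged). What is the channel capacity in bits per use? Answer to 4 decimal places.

0.7480 bits

Binary erasure channel: capacity C = 1 − ε.
C = 1 − 0.252 = 0.7480 bits per channel use.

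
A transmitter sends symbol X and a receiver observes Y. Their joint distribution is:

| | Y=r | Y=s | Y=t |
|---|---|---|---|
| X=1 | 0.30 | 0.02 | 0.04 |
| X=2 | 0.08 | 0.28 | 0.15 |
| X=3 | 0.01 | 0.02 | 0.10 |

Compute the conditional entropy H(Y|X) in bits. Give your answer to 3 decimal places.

1.139 bits

Marginals: p(X) = (0.3600, 0.5100, 0.1300), p(Y) = (0.3900, 0.3200, 0.2900).
H(Y|X) = Σ p(X) · H(Y|X=·).
  X=1: p=0.3600, H(Y|X=1) = 0.8031
  X=2: p=0.5100, H(Y|X=2) = 1.4134
  X=3: p=0.1300, H(Y|X=3) = 0.9913
Weighted sum = 1.139 bits.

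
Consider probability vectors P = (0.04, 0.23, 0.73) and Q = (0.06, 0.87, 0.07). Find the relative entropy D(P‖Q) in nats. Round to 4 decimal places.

1.3893 nats

D(P‖Q) = Σ p·ln(p/q).
  0.04·ln(0.04/0.06) = -0.01622
  0.23·ln(0.23/0.87) = -0.30600
  0.73·ln(0.73/0.07) = 1.71152
D(P‖Q) = 1.3893 nats.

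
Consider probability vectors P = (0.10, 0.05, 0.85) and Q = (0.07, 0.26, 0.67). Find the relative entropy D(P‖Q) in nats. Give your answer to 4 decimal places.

D(P‖Q) = Σ p·ln(p/q).
  0.10·ln(0.10/0.07) = 0.03567
  0.05·ln(0.05/0.26) = -0.08243
  0.85·ln(0.85/0.67) = 0.20226
D(P‖Q) = 0.1555 nats.

0.1555 nats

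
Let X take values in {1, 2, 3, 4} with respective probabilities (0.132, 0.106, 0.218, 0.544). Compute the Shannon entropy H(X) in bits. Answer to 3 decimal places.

H(X) = −Σ p·log₂ p.
  −(0.132)·log₂(0.132) = 0.3856
  −(0.106)·log₂(0.106) = 0.3432
  −(0.218)·log₂(0.218) = 0.4791
  −(0.544)·log₂(0.544) = 0.4778
Sum: 0.3856 + 0.3432 + 0.4791 + 0.4778 = 1.686 bits.

1.686 bits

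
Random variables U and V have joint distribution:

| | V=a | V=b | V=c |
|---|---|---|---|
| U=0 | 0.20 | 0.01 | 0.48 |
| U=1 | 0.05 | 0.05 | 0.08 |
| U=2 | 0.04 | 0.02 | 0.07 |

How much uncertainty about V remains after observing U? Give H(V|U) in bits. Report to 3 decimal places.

1.133 bits

Chain rule: H(V|U) = H(U,V) − H(U).
Marginals: p(U) = (0.6900, 0.1800, 0.1300), p(V) = (0.2900, 0.0800, 0.6300).
H(U,V) = 2.3300 bits; H(U) = 1.1973 bits.
H(V|U) = 2.3300 − 1.1973 = 1.133 bits.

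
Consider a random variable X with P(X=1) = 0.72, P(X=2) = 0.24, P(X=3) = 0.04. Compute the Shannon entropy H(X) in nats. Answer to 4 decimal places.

H(X) = −Σ p·ln p.
  −(0.72)·ln(0.72) = 0.23652
  −(0.24)·ln(0.24) = 0.34251
  −(0.04)·ln(0.04) = 0.12876
Sum: 0.23652 + 0.34251 + 0.12876 = 0.7078 nats.

0.7078 nats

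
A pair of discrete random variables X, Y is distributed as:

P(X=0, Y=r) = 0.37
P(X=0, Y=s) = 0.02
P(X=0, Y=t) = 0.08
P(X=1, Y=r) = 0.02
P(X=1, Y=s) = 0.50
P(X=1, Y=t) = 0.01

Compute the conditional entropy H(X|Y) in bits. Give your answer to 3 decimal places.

0.281 bits

Marginals: p(X) = (0.4700, 0.5300), p(Y) = (0.3900, 0.5200, 0.0900).
H(X|Y) = Σ p(Y) · H(X|Y=·).
  Y=r: p=0.3900, H(X|Y=r) = 0.2918
  Y=s: p=0.5200, H(X|Y=s) = 0.2352
  Y=t: p=0.0900, H(X|Y=t) = 0.5033
Weighted sum = 0.281 bits.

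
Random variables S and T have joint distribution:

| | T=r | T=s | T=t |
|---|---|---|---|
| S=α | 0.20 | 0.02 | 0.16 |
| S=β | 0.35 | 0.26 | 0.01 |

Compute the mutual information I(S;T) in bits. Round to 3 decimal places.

0.279 bits

Marginals: p(S) = (0.3800, 0.6200), p(T) = (0.5500, 0.2800, 0.1700).
I(S;T) = Σ p(x,y)·log₂[p(x,y)/(p(x)p(y))].
  (α,r): 0.20·log₂(0.9569) = -0.0127
  (α,s): 0.02·log₂(0.1880) = -0.0482
  (α,t): 0.16·log₂(2.4768) = 0.2094
  (β,r): 0.35·log₂(1.0264) = 0.0132
  (β,s): 0.26·log₂(1.4977) = 0.1515
  (β,t): 0.01·log₂(0.0949) = -0.0340
Sum = 0.279 bits.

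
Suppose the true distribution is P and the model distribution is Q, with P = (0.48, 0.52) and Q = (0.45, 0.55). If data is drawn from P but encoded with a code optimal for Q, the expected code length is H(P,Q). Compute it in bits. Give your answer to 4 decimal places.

1.0015 bits

H(P,Q) = −Σ p·log₂ q.
  −0.48·log₂(0.45) = 0.55296
  −0.52·log₂(0.55) = 0.44850
H(P,Q) = 1.0015 bits.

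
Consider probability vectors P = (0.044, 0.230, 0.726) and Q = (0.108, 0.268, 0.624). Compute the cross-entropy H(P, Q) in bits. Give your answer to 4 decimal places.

1.0722 bits

H(P,Q) = −Σ p·log₂ q.
  −0.044·log₂(0.108) = 0.14128
  −0.230·log₂(0.268) = 0.43693
  −0.726·log₂(0.624) = 0.49396
H(P,Q) = 1.0722 bits.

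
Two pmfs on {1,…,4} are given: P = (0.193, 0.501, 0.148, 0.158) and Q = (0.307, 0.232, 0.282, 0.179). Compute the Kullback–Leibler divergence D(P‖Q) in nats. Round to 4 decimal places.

0.1810 nats

D(P‖Q) = Σ p·ln(p/q).
  0.193·ln(0.193/0.307) = -0.08958
  0.501·ln(0.501/0.232) = 0.38570
  0.148·ln(0.148/0.282) = -0.09541
  0.158·ln(0.158/0.179) = -0.01972
D(P‖Q) = 0.1810 nats.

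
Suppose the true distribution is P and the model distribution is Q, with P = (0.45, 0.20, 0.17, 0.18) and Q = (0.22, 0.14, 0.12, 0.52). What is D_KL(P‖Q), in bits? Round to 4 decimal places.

D(P‖Q) = Σ p·log₂(p/q).
  0.45·log₂(0.45/0.22) = 0.46459
  0.20·log₂(0.20/0.14) = 0.10291
  0.17·log₂(0.17/0.12) = 0.08543
  0.18·log₂(0.18/0.52) = -0.27549
D(P‖Q) = 0.3774 bits.

0.3774 bits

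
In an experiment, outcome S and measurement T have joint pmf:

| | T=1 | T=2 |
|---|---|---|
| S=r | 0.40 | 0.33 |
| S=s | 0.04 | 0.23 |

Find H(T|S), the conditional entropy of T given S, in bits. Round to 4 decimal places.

Marginals: p(S) = (0.7300, 0.2700), p(T) = (0.4400, 0.5600).
H(T|S) = Σ p(S) · H(T|S=·).
  S=r: p=0.7300, H(T|S=r) = 0.9934
  S=s: p=0.2700, H(T|S=s) = 0.6052
Weighted sum = 0.8886 bits.

0.8886 bits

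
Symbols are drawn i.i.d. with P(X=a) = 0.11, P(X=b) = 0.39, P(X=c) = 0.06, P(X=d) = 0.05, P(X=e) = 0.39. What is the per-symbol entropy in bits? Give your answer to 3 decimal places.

1.870 bits

H(X) = −Σ p·log₂ p.
  −(0.11)·log₂(0.11) = 0.3503
  −(0.39)·log₂(0.39) = 0.5298
  −(0.06)·log₂(0.06) = 0.2435
  −(0.05)·log₂(0.05) = 0.2161
  −(0.39)·log₂(0.39) = 0.5298
Sum: 0.3503 + 0.5298 + 0.2435 + 0.2161 + 0.5298 = 1.870 bits.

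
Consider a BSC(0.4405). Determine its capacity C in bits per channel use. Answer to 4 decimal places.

0.0102 bits

Binary symmetric channel: C = 1 − h₂(ε) where h₂ is the binary entropy function.
h₂(0.4405) = −0.4405·log₂0.4405 − 0.5595·log₂0.5595 = 0.9898.
C = 1 − 0.9898 = 0.0102 bits per channel use.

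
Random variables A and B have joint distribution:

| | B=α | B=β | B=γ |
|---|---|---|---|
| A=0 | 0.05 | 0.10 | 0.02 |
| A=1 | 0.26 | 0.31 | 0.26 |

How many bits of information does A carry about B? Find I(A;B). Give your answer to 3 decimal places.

Marginals: p(A) = (0.1700, 0.8300), p(B) = (0.3100, 0.4100, 0.2800).
I(A;B) = H(A) + H(B) − H(A,B).
H(A) = 0.6577, H(B) = 1.5654, H(A,B) = 2.1955.
I(A;B) = 0.6577 + 1.5654 − 2.1955 = 0.028 bits.

0.028 bits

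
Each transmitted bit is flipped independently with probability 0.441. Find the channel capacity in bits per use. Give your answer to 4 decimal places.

0.0101 bits

Binary symmetric channel: C = 1 − h₂(ε) where h₂ is the binary entropy function.
h₂(0.441) = −0.441·log₂0.441 − 0.559·log₂0.559 = 0.9899.
C = 1 − 0.9899 = 0.0101 bits per channel use.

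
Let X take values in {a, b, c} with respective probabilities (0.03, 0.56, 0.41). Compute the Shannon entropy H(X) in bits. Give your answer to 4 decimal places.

1.1476 bits

H(X) = −Σ p·log₂ p.
  −(0.03)·log₂(0.03) = 0.15177
  −(0.56)·log₂(0.56) = 0.46844
  −(0.41)·log₂(0.41) = 0.52738
Sum: 0.15177 + 0.46844 + 0.52738 = 1.1476 bits.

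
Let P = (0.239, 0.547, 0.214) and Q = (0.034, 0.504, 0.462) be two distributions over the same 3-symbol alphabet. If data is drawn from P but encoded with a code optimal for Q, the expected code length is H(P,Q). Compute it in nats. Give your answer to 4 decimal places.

1.3482 nats

H(P,Q) = −Σ p·ln q.
  −0.239·ln(0.034) = 0.80815
  −0.547·ln(0.504) = 0.37479
  −0.214·ln(0.462) = 0.16525
H(P,Q) = 1.3482 nats.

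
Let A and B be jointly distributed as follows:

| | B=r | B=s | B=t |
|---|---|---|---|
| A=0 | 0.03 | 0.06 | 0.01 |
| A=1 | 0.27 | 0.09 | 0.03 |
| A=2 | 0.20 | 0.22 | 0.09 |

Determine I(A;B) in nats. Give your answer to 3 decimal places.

Marginals: p(A) = (0.1000, 0.3900, 0.5100), p(B) = (0.5000, 0.3700, 0.1300).
I(A;B) = H(A) + H(B) − H(A,B).
H(A) = 0.9409, H(B) = 0.9797, H(A,B) = 1.8672.
I(A;B) = 0.9409 + 0.9797 − 1.8672 = 0.053 nats.

0.053 nats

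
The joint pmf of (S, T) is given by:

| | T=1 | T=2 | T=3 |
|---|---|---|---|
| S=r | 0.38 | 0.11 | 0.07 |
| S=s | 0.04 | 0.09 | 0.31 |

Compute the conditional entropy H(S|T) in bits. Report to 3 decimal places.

Chain rule: H(S|T) = H(S,T) − H(T).
Marginals: p(S) = (0.5600, 0.4400), p(T) = (0.4200, 0.2000, 0.3800).
H(S,T) = 2.1715 bits; H(T) = 1.5205 bits.
H(S|T) = 2.1715 − 1.5205 = 0.651 bits.

0.651 bits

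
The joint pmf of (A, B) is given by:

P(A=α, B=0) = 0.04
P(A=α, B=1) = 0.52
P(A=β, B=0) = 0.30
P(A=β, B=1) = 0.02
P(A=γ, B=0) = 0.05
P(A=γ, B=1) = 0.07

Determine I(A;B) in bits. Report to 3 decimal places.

0.531 bits

Marginals: p(A) = (0.5600, 0.3200, 0.1200), p(B) = (0.3900, 0.6100).
I(A;B) = Σ p(x,y)·log₂[p(x,y)/(p(x)p(y))].
  (α,0): 0.04·log₂(0.1832) = -0.0980
  (α,1): 0.52·log₂(1.5222) = 0.3152
  (β,0): 0.30·log₂(2.4038) = 0.3796
  (β,1): 0.02·log₂(0.1025) = -0.0657
  (γ,0): 0.05·log₂(1.0684) = 0.0048
  (γ,1): 0.07·log₂(0.9563) = -0.0045
Sum = 0.531 bits.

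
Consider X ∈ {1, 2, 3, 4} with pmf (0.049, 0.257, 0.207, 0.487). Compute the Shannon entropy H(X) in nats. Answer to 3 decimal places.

1.173 nats

H(X) = −Σ p·ln p.
  −(0.049)·ln(0.049) = 0.1478
  −(0.257)·ln(0.257) = 0.3492
  −(0.207)·ln(0.207) = 0.3260
  −(0.487)·ln(0.487) = 0.3504
Sum: 0.1478 + 0.3492 + 0.3260 + 0.3504 = 1.173 nats.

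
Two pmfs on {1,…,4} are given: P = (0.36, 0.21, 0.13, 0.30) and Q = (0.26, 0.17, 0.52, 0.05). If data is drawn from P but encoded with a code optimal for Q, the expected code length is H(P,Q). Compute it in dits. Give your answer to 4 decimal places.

0.7994 dits

H(P,Q) = −Σ p·log₁₀ q.
  −0.36·log₁₀(0.26) = 0.21061
  −0.21·log₁₀(0.17) = 0.16161
  −0.13·log₁₀(0.52) = 0.03692
  −0.30·log₁₀(0.05) = 0.39031
H(P,Q) = 0.7994 dits.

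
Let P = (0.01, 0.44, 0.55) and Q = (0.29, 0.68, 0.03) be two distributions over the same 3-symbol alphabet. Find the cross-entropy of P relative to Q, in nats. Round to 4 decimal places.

2.1107 nats

H(P,Q) = −Σ p·ln q.
  −0.01·ln(0.29) = 0.01238
  −0.44·ln(0.68) = 0.16969
  −0.55·ln(0.03) = 1.92861
H(P,Q) = 2.1107 nats.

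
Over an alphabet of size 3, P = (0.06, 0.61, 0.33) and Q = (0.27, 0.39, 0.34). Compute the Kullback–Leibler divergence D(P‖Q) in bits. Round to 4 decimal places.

0.2492 bits

D(P‖Q) = Σ p·log₂(p/q).
  0.06·log₂(0.06/0.27) = -0.13020
  0.61·log₂(0.61/0.39) = 0.39365
  0.33·log₂(0.33/0.34) = -0.01421
D(P‖Q) = 0.2492 bits.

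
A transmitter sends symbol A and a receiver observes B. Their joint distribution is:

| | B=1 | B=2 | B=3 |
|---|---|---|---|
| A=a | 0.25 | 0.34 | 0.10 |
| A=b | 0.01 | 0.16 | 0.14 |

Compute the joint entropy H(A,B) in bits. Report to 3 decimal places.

2.248 bits

H(A,B) = −Σ p(x,y)·log₂ p(x,y) over all 6 cells.
  cell (a,1): −0.25·log₂0.25 = 0.5000
  cell (a,2): −0.34·log₂0.34 = 0.5292
  cell (a,3): −0.10·log₂0.10 = 0.3322
  cell (b,1): −0.01·log₂0.01 = 0.0664
  cell (b,2): −0.16·log₂0.16 = 0.4230
  cell (b,3): −0.14·log₂0.14 = 0.3971
Sum = 2.248 bits.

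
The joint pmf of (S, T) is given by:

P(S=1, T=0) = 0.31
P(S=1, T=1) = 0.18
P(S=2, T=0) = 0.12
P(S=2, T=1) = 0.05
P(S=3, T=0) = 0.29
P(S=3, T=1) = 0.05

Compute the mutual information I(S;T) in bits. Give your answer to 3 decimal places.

Marginals: p(S) = (0.4900, 0.1700, 0.3400), p(T) = (0.7200, 0.2800).
I(S;T) = Σ p(x,y)·log₂[p(x,y)/(p(x)p(y))].
  (1,0): 0.31·log₂(0.8787) = -0.0578
  (1,1): 0.18·log₂(1.3120) = 0.0705
  (2,0): 0.12·log₂(0.9804) = -0.0034
  (2,1): 0.05·log₂(1.0504) = 0.0035
  (3,0): 0.29·log₂(1.1846) = 0.0709
  (3,1): 0.05·log₂(0.5252) = -0.0465
Sum = 0.037 bits.

0.037 bits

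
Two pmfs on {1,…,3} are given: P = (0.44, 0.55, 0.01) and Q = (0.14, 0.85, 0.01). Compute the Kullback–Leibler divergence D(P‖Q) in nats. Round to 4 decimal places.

D(P‖Q) = Σ p·ln(p/q).
  0.44·ln(0.44/0.14) = 0.50386
  0.55·ln(0.55/0.85) = -0.23942
  0.01·ln(0.01/0.01) = 0.00000
D(P‖Q) = 0.2644 nats.

0.2644 nats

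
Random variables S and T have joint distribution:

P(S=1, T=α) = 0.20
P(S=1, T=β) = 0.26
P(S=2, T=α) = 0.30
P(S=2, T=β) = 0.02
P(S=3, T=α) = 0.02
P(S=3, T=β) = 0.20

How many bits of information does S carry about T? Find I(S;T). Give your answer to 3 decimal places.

0.340 bits

Marginals: p(S) = (0.4600, 0.3200, 0.2200), p(T) = (0.5200, 0.4800).
I(S;T) = Σ p(x,y)·log₂[p(x,y)/(p(x)p(y))].
  (1,α): 0.20·log₂(0.8361) = -0.0516
  (1,β): 0.26·log₂(1.1775) = 0.0613
  (2,α): 0.30·log₂(1.8029) = 0.2551
  (2,β): 0.02·log₂(0.1302) = -0.0588
  (3,α): 0.02·log₂(0.1748) = -0.0503
  (3,β): 0.20·log₂(1.8939) = 0.1843
Sum = 0.340 bits.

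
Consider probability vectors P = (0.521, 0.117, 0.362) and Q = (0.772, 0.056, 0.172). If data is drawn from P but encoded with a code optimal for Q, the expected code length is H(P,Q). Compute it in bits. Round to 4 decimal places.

H(P,Q) = −Σ p·log₂ q.
  −0.521·log₂(0.772) = 0.19450
  −0.117·log₂(0.056) = 0.48654
  −0.362·log₂(0.172) = 0.91931
H(P,Q) = 1.6003 bits.

1.6003 bits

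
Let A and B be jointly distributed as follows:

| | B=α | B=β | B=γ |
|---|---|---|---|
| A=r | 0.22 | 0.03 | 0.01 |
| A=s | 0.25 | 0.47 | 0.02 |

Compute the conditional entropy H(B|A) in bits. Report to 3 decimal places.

Chain rule: H(B|A) = H(A,B) − H(A).
Marginals: p(A) = (0.2600, 0.7400), p(B) = (0.4700, 0.5000, 0.0300).
H(A,B) = 1.8236 bits; H(A) = 0.8267 bits.
H(B|A) = 1.8236 − 0.8267 = 0.997 bits.

0.997 bits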